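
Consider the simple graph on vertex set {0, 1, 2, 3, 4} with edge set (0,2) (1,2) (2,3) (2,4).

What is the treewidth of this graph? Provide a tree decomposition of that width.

Each bag holds 2 vertices, so the decomposition has width 1, which upper-bounds the treewidth. Since G has at least one edge (e.g. 2–0), it is not an edgeless graph, so tw(G) ≥ 1. Combining the bounds, tw(G) = 1.

Treewidth 1.
One such decomposition:
Bags: B1 = {0, 2}  B2 = {1, 2}  B3 = {2, 4}  B4 = {2, 3}
Tree: B1–B2, B1–B3, B1–B4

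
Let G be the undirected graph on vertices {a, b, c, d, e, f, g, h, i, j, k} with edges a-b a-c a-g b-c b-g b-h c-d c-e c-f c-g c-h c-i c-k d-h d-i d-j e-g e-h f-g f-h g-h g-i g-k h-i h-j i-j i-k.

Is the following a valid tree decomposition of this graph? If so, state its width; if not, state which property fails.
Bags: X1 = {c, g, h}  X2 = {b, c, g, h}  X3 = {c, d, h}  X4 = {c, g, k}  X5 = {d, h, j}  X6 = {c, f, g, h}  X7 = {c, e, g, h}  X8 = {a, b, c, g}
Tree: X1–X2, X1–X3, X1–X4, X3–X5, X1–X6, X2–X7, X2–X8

No — vertex i appears in no bag.

A tree decomposition must satisfy three properties: every vertex lies in some bag; for every edge, both endpoints lie together in some bag; and for every vertex, the bags containing it form a connected subtree. Here vertex i appears in no bag, so the decomposition is invalid.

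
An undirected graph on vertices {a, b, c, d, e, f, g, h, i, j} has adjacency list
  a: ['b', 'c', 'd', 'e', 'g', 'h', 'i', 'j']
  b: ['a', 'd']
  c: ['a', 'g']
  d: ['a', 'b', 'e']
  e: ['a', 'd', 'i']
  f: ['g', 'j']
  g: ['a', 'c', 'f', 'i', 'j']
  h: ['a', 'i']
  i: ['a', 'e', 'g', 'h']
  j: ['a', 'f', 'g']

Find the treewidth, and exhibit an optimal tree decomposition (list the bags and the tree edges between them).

Treewidth 2.
One such decomposition:
Bags: B1 = {a, e, i}  B2 = {a, g, i}  B3 = {a, c, g}  B4 = {a, d, e}  B5 = {a, b, d}  B6 = {a, h, i}  B7 = {a, g, j}  B8 = {f, g, j}
Tree: B1–B2, B2–B3, B1–B4, B4–B5, B2–B6, B3–B7, B7–B8

The largest bag has 3 vertices, giving width 2; this decomposition certifies tw(G) ≤ 2. On the other hand G contains the 3-clique {a, d, e}. A clique must lie in a single bag of any decomposition, so no decomposition can have width below 2. The upper and lower bounds meet at 2, so that is the treewidth.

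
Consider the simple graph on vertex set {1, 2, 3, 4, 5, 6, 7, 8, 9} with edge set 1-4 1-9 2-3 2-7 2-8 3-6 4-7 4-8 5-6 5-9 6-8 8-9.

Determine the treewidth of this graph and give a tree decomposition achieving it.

Treewidth 3.
One such decomposition:
Bags: B1 = {1, 4, 7, 9}  B2 = {4, 7, 8, 9}  B3 = {2, 7, 8, 9}  B4 = {2, 5, 8, 9}  B5 = {2, 5, 6, 8}  B6 = {2, 3, 5, 6}
Tree: B1–B2, B2–B3, B3–B4, B4–B5, B5–B6

Every bag has size at most 4, so the width is 4 − 1 = 3 and tw(G) ≤ 3. For the lower bound: the 4 vertex sets {1,4,7}, {9}, {8}, {2,3,5,6} are disjoint, each induces a connected subgraph, and every pair is joined by at least one edge of G. Contracting each set to a single vertex therefore yields K_{4} as a minor, and since treewidth is minor-monotone, tw(G) ≥ tw(K_{4}) = 3. Combining the bounds, tw(G) = 3.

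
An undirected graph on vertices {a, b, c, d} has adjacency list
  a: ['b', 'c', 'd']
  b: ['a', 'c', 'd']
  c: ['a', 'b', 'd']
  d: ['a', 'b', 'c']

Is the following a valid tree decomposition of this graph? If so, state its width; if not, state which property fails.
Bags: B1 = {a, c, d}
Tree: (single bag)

No — vertex b appears in no bag.

A tree decomposition must satisfy three properties: every vertex lies in some bag; for every edge, both endpoints lie together in some bag; and for every vertex, the bags containing it form a connected subtree. Here vertex b appears in no bag, so the decomposition is invalid.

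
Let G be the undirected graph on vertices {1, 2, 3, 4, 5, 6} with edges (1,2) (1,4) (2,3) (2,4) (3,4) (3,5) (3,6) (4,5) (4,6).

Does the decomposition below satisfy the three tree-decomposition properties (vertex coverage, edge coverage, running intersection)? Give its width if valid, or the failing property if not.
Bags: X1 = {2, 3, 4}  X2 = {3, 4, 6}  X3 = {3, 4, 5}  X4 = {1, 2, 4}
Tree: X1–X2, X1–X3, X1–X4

Yes; width 2.

Checking the three conditions: (i) the bags cover all of {1, 2, 3, 4, 5, 6}; (ii) for each edge, some bag contains both endpoints; (iii) the bags containing any fixed vertex form a subtree. All hold, so the decomposition is valid with width 3 − 1 = 2.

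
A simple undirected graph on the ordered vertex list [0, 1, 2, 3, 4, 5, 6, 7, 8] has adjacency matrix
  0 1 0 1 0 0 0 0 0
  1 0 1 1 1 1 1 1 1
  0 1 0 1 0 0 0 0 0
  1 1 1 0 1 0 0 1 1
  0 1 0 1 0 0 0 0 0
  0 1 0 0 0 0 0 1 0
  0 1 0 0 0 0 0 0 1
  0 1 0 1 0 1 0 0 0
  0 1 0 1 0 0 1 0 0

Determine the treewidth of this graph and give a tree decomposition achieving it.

Treewidth 2.
One such decomposition:
Bags: B1 = {1, 3, 8}  B2 = {1, 3, 7}  B3 = {1, 2, 3}  B4 = {1, 5, 7}  B5 = {1, 3, 4}  B6 = {1, 6, 8}  B7 = {0, 1, 3}
Tree: B1–B2, B2–B3, B2–B4, B2–B5, B1–B6, B2–B7

Every bag has size at most 3, so the width is 3 − 1 = 2 and tw(G) ≤ 2. Conversely, {0, 1, 3} is a clique of size 3, and the vertices of any clique must share a bag in every tree decomposition; so some bag has ≥ 3 vertices and tw(G) ≥ 2. Combining the bounds, tw(G) = 2.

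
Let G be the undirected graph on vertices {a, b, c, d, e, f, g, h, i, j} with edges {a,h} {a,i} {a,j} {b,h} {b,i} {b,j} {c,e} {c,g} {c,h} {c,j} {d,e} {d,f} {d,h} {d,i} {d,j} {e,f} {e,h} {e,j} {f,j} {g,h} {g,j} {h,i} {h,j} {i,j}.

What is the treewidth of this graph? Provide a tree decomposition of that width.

The largest bag has 4 vertices, giving width 3; this decomposition certifies tw(G) ≤ 3. Conversely, {c, g, h, j} is a clique of size 4, and the vertices of any clique must share a bag in every tree decomposition; so some bag has ≥ 4 vertices and tw(G) ≥ 3. Combining the bounds, tw(G) = 3.

Treewidth 3.
One optimal decomposition is:
Bags: B1 = {d, e, h, j}  B2 = {c, e, h, j}  B3 = {c, g, h, j}  B4 = {d, h, i, j}  B5 = {a, h, i, j}  B6 = {b, h, i, j}  B7 = {d, e, f, j}
Tree: B1–B2, B2–B3, B1–B4, B4–B5, B5–B6, B1–B7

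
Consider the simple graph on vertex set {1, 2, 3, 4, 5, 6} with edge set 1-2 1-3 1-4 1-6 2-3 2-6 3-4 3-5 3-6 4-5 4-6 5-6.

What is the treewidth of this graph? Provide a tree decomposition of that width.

Treewidth 3.
One such decomposition:
Bags: B1 = {1, 2, 3, 6}  B2 = {1, 3, 4, 6}  B3 = {3, 4, 5, 6}
Tree: B1–B2, B2–B3

The largest bag has 4 vertices, giving width 3; this decomposition certifies tw(G) ≤ 3. For the lower bound, the 4 vertices {1, 2, 3, 6} are pairwise adjacent, and any tree decomposition puts a clique entirely inside one bag — forcing width ≥ 3. Hence tw(G) = 3 exactly.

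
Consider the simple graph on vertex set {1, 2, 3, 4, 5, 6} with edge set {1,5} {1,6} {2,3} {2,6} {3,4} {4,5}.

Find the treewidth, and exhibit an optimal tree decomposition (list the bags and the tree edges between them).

Each bag holds 3 vertices, so the decomposition has width 2, which upper-bounds the treewidth. For the lower bound, G contains the cycle 4–3–2–6–1–5–4, so G is not a forest; only forests have treewidth ≤ 1, hence tw(G) ≥ 2. Hence tw(G) = 2 exactly.

Treewidth 2.
One optimal decomposition is:
Bags: B1 = {2, 3, 4}  B2 = {2, 4, 6}  B3 = {1, 4, 6}  B4 = {1, 4, 5}
Tree: B1–B2, B2–B3, B3–B4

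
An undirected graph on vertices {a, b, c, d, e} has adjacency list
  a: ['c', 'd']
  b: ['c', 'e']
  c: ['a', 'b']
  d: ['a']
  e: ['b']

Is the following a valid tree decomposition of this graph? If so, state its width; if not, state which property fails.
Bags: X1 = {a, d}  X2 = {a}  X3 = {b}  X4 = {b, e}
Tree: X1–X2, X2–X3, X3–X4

A tree decomposition must satisfy three properties: every vertex lies in some bag; for every edge, both endpoints lie together in some bag; and for every vertex, the bags containing it form a connected subtree. Here vertex c appears in no bag, so the decomposition is invalid.

No — vertex c appears in no bag.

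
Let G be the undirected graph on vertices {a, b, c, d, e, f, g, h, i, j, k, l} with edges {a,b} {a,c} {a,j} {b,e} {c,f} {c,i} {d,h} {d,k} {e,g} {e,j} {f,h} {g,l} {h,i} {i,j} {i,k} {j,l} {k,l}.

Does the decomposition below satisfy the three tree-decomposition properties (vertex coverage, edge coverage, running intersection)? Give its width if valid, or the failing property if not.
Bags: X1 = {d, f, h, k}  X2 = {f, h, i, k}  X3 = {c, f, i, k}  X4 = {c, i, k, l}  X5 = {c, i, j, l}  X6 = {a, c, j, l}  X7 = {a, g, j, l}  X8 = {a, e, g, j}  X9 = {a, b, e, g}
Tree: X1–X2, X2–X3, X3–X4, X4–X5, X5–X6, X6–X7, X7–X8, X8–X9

Checking the three conditions: (i) the bags cover all of {a, b, c, d, e, f, g, h, i, j, k, l}; (ii) for each edge, some bag contains both endpoints; (iii) the bags containing any fixed vertex form a subtree. All hold, so the decomposition is valid with width 4 − 1 = 3.

Yes; width 3.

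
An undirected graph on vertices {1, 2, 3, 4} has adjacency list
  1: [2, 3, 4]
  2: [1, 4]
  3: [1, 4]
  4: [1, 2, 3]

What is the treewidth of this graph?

A width-2 tree decomposition is:
Bags: B1 = {1, 3, 4}  B2 = {1, 2, 4}
Tree: B1–B2
Every bag has size at most 3, so the width is 3 − 1 = 2 and tw(G) ≤ 2. Conversely, {1, 2, 4} is a clique of size 3, and the vertices of any clique must share a bag in every tree decomposition; so some bag has ≥ 3 vertices and tw(G) ≥ 2. Combining the bounds, tw(G) = 2.

2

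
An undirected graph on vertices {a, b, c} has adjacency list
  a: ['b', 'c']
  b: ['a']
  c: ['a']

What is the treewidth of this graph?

A width-1 tree decomposition is:
Bags: B1 = {a, c}  B2 = {a, b}
Tree: B1–B2
The largest bag has 2 vertices, giving width 1; this decomposition certifies tw(G) ≤ 1. G has an edge, so its treewidth is at least 1. Therefore the treewidth is 1.

1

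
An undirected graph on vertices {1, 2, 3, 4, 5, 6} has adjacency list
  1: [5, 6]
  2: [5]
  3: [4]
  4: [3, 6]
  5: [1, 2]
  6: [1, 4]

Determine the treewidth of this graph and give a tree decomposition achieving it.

Every bag has size at most 2, so the width is 2 − 1 = 1 and tw(G) ≤ 1. Any graph with an edge has treewidth ≥ 1, and G has the edge 3–4. Combining the bounds, tw(G) = 1.

Treewidth 1.
Bags: B1 = {3, 4}  B2 = {4, 6}  B3 = {1, 6}  B4 = {1, 5}  B5 = {2, 5}
Tree: B1–B2, B2–B3, B3–B4, B4–B5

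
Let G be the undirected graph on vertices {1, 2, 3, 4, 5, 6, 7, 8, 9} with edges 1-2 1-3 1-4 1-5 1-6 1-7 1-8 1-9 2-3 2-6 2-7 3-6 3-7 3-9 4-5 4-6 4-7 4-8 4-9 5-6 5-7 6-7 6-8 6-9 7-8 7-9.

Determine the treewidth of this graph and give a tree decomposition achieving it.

Treewidth 4.
One optimal decomposition is:
Bags: B1 = {1, 4, 6, 7, 9}  B2 = {1, 4, 6, 7, 8}  B3 = {1, 3, 6, 7, 9}  B4 = {1, 4, 5, 6, 7}  B5 = {1, 2, 3, 6, 7}
Tree: B1–B2, B1–B3, B1–B4, B3–B5

Each bag holds 5 vertices, so the decomposition has width 4, which upper-bounds the treewidth. For the lower bound, the 5 vertices {1, 2, 3, 6, 7} are pairwise adjacent, and any tree decomposition puts a clique entirely inside one bag — forcing width ≥ 4. Combining the bounds, tw(G) = 4.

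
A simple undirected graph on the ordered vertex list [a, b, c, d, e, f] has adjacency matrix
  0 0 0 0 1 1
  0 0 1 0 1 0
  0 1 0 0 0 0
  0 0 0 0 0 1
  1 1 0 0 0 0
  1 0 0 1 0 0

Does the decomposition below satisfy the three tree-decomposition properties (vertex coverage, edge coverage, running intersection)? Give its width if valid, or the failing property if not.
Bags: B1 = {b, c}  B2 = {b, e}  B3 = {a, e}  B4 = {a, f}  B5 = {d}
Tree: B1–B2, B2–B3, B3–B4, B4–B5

No — edge (f,d) lies in no bag.

A tree decomposition must satisfy three properties: every vertex lies in some bag; for every edge, both endpoints lie together in some bag; and for every vertex, the bags containing it form a connected subtree. Here edge (f,d) lies in no bag, so the decomposition is invalid.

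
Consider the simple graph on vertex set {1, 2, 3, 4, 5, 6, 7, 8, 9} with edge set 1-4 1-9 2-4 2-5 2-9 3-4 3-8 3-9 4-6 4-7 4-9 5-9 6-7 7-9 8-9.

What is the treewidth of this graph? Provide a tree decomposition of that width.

The largest bag has 3 vertices, giving width 2; this decomposition certifies tw(G) ≤ 2. Conversely, {3, 8, 9} is a clique of size 3, and the vertices of any clique must share a bag in every tree decomposition; so some bag has ≥ 3 vertices and tw(G) ≥ 2. Therefore the treewidth is 2.

Treewidth 2.
Bags: B1 = {3, 4, 9}  B2 = {2, 4, 9}  B3 = {1, 4, 9}  B4 = {4, 7, 9}  B5 = {2, 5, 9}  B6 = {3, 8, 9}  B7 = {4, 6, 7}
Tree: B1–B2, B2–B3, B3–B4, B2–B5, B1–B6, B4–B7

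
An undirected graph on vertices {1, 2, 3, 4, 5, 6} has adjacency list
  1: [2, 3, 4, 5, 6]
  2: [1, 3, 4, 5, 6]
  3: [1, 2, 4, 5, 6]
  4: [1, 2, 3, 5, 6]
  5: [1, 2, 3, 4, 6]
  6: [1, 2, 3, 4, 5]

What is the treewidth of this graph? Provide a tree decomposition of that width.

Treewidth 5.
One optimal decomposition is:
Bags: B1 = {1, 2, 3, 4, 5, 6}
Tree: (single bag)

With just one bag of size 6, the width is 6 − 1 = 5, so tw(G) ≤ 5. On the other hand G contains the 6-clique {1, 2, 3, 4, 5, 6}. A clique must lie in a single bag of any decomposition, so no decomposition can have width below 5. Therefore the treewidth is 5.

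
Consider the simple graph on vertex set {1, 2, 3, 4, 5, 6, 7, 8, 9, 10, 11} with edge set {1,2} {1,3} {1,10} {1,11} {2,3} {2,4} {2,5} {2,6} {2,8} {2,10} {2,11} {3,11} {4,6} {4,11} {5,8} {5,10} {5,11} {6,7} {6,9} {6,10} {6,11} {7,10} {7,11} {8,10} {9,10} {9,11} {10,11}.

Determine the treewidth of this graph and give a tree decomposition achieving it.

Treewidth 3.
One such decomposition:
Bags: B1 = {2, 6, 10, 11}  B2 = {2, 5, 10, 11}  B3 = {6, 7, 10, 11}  B4 = {6, 9, 10, 11}  B5 = {2, 5, 8, 10}  B6 = {1, 2, 10, 11}  B7 = {2, 4, 6, 11}  B8 = {1, 2, 3, 11}
Tree: B1–B2, B1–B3, B1–B4, B2–B5, B1–B6, B1–B7, B6–B8

Every bag has size at most 4, so the width is 4 − 1 = 3 and tw(G) ≤ 3. For the lower bound, the 4 vertices {2, 5, 8, 10} are pairwise adjacent, and any tree decomposition puts a clique entirely inside one bag — forcing width ≥ 3. The upper and lower bounds meet at 3, so that is the treewidth.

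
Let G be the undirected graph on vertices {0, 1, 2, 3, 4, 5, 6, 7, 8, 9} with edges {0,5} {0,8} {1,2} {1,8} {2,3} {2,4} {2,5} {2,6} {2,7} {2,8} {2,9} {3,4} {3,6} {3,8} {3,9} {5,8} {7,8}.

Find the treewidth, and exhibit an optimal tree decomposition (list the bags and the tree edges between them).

Treewidth 2.
One optimal decomposition is:
Bags: B1 = {2, 5, 8}  B2 = {2, 7, 8}  B3 = {0, 5, 8}  B4 = {1, 2, 8}  B5 = {2, 3, 8}  B6 = {2, 3, 4}  B7 = {2, 3, 6}  B8 = {2, 3, 9}
Tree: B1–B2, B1–B3, B2–B4, B4–B5, B5–B6, B6–B7, B5–B8

Every bag has size at most 3, so the width is 3 − 1 = 2 and tw(G) ≤ 2. On the other hand G contains the 3-clique {0, 5, 8}. A clique must lie in a single bag of any decomposition, so no decomposition can have width below 2. Therefore the treewidth is 2.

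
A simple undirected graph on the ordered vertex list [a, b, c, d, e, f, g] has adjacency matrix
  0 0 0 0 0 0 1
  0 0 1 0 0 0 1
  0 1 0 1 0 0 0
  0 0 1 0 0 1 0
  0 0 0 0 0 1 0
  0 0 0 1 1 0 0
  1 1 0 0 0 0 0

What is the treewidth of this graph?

1

A width-1 tree decomposition is:
Bags: B1 = {e, f}  B2 = {d, f}  B3 = {c, d}  B4 = {b, c}  B5 = {b, g}  B6 = {a, g}
Tree: B1–B2, B2–B3, B3–B4, B4–B5, B5–B6
Every bag has size at most 2, so the width is 2 − 1 = 1 and tw(G) ≤ 1. Any graph with an edge has treewidth ≥ 1, and G has the edge e–f. Therefore the treewidth is 1.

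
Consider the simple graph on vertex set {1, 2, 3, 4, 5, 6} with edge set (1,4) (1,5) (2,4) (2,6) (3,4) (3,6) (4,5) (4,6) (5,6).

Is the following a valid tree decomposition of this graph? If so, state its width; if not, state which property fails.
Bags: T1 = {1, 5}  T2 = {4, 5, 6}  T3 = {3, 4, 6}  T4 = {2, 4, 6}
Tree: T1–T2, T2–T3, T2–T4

A tree decomposition must satisfy three properties: every vertex lies in some bag; for every edge, both endpoints lie together in some bag; and for every vertex, the bags containing it form a connected subtree. Here edge (4,1) lies in no bag, so the decomposition is invalid.

No — edge (4,1) lies in no bag.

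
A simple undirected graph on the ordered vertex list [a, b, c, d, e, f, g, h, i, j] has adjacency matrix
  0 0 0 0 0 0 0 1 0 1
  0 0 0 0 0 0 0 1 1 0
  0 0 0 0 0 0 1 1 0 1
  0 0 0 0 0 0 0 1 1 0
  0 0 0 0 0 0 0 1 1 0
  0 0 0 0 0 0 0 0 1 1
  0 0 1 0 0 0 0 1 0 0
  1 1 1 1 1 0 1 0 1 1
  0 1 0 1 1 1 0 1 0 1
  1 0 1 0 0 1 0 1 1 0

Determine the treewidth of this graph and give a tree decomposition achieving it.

Treewidth 2.
One optimal decomposition is:
Bags: B1 = {h, i, j}  B2 = {d, h, i}  B3 = {e, h, i}  B4 = {f, i, j}  B5 = {b, h, i}  B6 = {c, h, j}  B7 = {c, g, h}  B8 = {a, h, j}
Tree: B1–B2, B2–B3, B1–B4, B2–B5, B1–B6, B6–B7, B1–B8

Each bag holds 3 vertices, so the decomposition has width 2, which upper-bounds the treewidth. Conversely, {c, g, h} is a clique of size 3, and the vertices of any clique must share a bag in every tree decomposition; so some bag has ≥ 3 vertices and tw(G) ≥ 2. Combining the bounds, tw(G) = 2.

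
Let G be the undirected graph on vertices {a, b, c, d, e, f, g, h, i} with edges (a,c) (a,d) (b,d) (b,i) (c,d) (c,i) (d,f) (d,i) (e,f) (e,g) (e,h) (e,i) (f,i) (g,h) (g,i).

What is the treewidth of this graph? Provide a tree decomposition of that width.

Each bag holds 3 vertices, so the decomposition has width 2, which upper-bounds the treewidth. Conversely, {e, g, h} is a clique of size 3, and the vertices of any clique must share a bag in every tree decomposition; so some bag has ≥ 3 vertices and tw(G) ≥ 2. Hence tw(G) = 2 exactly.

Treewidth 2.
One such decomposition:
Bags: B1 = {e, g, i}  B2 = {e, f, i}  B3 = {d, f, i}  B4 = {c, d, i}  B5 = {e, g, h}  B6 = {a, c, d}  B7 = {b, d, i}
Tree: B1–B2, B2–B3, B3–B4, B1–B5, B4–B6, B3–B7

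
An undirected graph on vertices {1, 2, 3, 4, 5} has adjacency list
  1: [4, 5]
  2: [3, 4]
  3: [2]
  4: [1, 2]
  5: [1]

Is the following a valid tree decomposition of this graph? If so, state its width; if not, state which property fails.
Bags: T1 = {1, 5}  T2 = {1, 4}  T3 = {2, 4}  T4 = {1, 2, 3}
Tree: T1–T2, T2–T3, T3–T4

No — bags containing vertex 1 are not connected in the tree.

A tree decomposition must satisfy three properties: every vertex lies in some bag; for every edge, both endpoints lie together in some bag; and for every vertex, the bags containing it form a connected subtree. Here bags containing vertex 1 are not connected in the tree, so the decomposition is invalid.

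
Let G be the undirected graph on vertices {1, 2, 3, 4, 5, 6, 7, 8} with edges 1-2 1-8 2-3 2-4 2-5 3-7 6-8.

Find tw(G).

A width-1 tree decomposition is:
Bags: B1 = {1, 2}  B2 = {2, 3}  B3 = {1, 8}  B4 = {6, 8}  B5 = {2, 5}  B6 = {3, 7}  B7 = {2, 4}
Tree: B1–B2, B1–B3, B3–B4, B2–B5, B2–B6, B2–B7
Every bag has size at most 2, so the width is 2 − 1 = 1 and tw(G) ≤ 1. G has an edge, so its treewidth is at least 1. Combining the bounds, tw(G) = 1.

1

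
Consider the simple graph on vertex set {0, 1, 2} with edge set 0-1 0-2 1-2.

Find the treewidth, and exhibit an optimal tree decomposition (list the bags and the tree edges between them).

Treewidth 2.
One optimal decomposition is:
Bags: B1 = {0, 1, 2}
Tree: (single bag)

With just one bag of size 3, the width is 3 − 1 = 2, so tw(G) ≤ 2. For the lower bound, the 3 vertices {0, 1, 2} are pairwise adjacent, and any tree decomposition puts a clique entirely inside one bag — forcing width ≥ 2. Combining the bounds, tw(G) = 2.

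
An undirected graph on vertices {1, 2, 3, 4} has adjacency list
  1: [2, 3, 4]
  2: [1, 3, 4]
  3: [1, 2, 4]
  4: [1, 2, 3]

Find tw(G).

3

A width-3 tree decomposition is:
Bags: B1 = {1, 2, 3, 4}
Tree: (single bag)
With just one bag of size 4, the width is 4 − 1 = 3, so tw(G) ≤ 3. For the lower bound, the 4 vertices {1, 2, 3, 4} are pairwise adjacent, and any tree decomposition puts a clique entirely inside one bag — forcing width ≥ 3. Combining the bounds, tw(G) = 3.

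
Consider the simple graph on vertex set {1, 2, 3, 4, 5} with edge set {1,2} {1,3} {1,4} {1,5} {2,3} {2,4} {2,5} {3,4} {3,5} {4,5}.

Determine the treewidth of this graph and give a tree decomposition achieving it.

Treewidth 4.
Bags: B1 = {1, 2, 3, 4, 5}
Tree: (single bag)

A single bag containing all 5 vertices is trivially a valid decomposition of width 4. For the lower bound, the 5 vertices {1, 2, 3, 4, 5} are pairwise adjacent, and any tree decomposition puts a clique entirely inside one bag — forcing width ≥ 4. Therefore the treewidth is 4.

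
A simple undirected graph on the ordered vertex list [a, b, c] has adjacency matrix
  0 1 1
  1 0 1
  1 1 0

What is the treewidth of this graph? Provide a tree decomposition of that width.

With just one bag of size 3, the width is 3 − 1 = 2, so tw(G) ≤ 2. Conversely, {a, b, c} is a clique of size 3, and the vertices of any clique must share a bag in every tree decomposition; so some bag has ≥ 3 vertices and tw(G) ≥ 2. Therefore the treewidth is 2.

Treewidth 2.
Bags: B1 = {a, b, c}
Tree: (single bag)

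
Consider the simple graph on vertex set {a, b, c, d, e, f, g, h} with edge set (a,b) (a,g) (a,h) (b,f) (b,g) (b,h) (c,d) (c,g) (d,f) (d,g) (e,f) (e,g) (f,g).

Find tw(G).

2

A width-2 tree decomposition is:
Bags: B1 = {a, b, g}  B2 = {a, b, h}  B3 = {b, f, g}  B4 = {d, f, g}  B5 = {c, d, g}  B6 = {e, f, g}
Tree: B1–B2, B1–B3, B3–B4, B4–B5, B4–B6
Each bag holds 3 vertices, so the decomposition has width 2, which upper-bounds the treewidth. On the other hand G contains the 3-clique {a, b, g}. A clique must lie in a single bag of any decomposition, so no decomposition can have width below 2. The upper and lower bounds meet at 2, so that is the treewidth.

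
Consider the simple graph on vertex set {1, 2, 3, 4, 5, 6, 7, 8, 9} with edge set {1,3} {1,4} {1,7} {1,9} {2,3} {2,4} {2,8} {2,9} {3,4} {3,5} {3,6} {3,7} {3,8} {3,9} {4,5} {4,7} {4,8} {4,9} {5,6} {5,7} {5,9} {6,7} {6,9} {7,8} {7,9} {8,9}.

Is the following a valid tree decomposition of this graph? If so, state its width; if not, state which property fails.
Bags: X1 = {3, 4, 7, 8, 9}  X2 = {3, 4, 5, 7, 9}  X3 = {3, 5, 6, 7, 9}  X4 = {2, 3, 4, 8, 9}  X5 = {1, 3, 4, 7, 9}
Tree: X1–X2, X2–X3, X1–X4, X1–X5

Yes; width 4.

Vertex coverage: the bags together contain {1, 2, 3, 4, 5, 6, 7, 8, 9}, the full vertex set. Edge coverage: each edge of G has both endpoints in at least one bag. Running intersection: for every vertex, the bags containing it form a connected subtree. All three properties hold, so this is a valid tree decomposition of width max|bag| − 1 = 4, and hence tw(G) ≤ 4.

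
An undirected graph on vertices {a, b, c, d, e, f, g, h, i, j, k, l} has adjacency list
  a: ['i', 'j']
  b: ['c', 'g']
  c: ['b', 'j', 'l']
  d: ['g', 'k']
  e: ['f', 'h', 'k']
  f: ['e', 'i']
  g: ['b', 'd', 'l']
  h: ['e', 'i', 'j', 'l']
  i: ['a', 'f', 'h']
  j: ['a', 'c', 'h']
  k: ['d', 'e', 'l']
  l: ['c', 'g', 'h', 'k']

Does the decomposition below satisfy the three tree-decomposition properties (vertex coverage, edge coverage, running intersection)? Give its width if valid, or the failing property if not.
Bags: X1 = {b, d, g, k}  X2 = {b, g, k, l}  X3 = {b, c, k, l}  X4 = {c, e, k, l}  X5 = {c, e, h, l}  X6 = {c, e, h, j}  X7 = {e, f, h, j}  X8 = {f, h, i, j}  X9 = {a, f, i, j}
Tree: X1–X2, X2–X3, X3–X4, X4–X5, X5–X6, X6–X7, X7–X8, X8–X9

Checking the three conditions: (i) the bags cover all of {a, b, c, d, e, f, g, h, i, j, k, l}; (ii) for each edge, some bag contains both endpoints; (iii) the bags containing any fixed vertex form a subtree. All hold, so the decomposition is valid with width 4 − 1 = 3.

Yes; width 3.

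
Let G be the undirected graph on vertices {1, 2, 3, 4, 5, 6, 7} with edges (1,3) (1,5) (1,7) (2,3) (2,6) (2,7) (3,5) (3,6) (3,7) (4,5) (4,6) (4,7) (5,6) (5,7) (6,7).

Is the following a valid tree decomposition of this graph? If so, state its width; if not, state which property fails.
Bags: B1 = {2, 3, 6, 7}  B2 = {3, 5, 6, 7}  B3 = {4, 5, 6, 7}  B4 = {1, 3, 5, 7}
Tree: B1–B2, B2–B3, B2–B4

Yes; width 3.

Vertex coverage: the bags together contain {1, 2, 3, 4, 5, 6, 7}, the full vertex set. Edge coverage: each edge of G has both endpoints in at least one bag. Running intersection: for every vertex, the bags containing it form a connected subtree. All three properties hold, so this is a valid tree decomposition of width max|bag| − 1 = 3, and hence tw(G) ≤ 3.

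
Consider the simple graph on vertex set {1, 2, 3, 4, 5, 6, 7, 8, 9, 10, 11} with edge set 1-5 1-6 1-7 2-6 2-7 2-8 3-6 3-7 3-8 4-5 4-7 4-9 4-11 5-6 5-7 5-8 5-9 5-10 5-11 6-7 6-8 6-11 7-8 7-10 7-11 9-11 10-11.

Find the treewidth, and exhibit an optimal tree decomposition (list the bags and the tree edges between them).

The largest bag has 4 vertices, giving width 3; this decomposition certifies tw(G) ≤ 3. Conversely, {4, 5, 9, 11} is a clique of size 4, and the vertices of any clique must share a bag in every tree decomposition; so some bag has ≥ 4 vertices and tw(G) ≥ 3. Hence tw(G) = 3 exactly.

Treewidth 3.
One such decomposition:
Bags: B1 = {5, 6, 7, 8}  B2 = {3, 6, 7, 8}  B3 = {1, 5, 6, 7}  B4 = {5, 6, 7, 11}  B5 = {4, 5, 7, 11}  B6 = {4, 5, 9, 11}  B7 = {5, 7, 10, 11}  B8 = {2, 6, 7, 8}
Tree: B1–B2, B1–B3, B3–B4, B4–B5, B5–B6, B4–B7, B2–B8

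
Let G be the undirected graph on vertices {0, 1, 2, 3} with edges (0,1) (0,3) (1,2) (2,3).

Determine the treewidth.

2

A width-2 tree decomposition is:
Bags: B1 = {0, 2, 3}  B2 = {0, 1, 2}
Tree: B1–B2
The largest bag has 3 vertices, giving width 2; this decomposition certifies tw(G) ≤ 2. The edges 0–3–2–1–0 form a cycle, so G is not a tree and its treewidth is at least 2. The upper and lower bounds meet at 2, so that is the treewidth.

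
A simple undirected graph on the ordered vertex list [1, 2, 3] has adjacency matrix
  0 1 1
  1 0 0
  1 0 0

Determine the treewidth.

A width-1 tree decomposition is:
Bags: B1 = {1, 3}  B2 = {1, 2}
Tree: B1–B2
The largest bag has 2 vertices, giving width 1; this decomposition certifies tw(G) ≤ 1. Since G has at least one edge (e.g. 1–3), it is not an edgeless graph, so tw(G) ≥ 1. The upper and lower bounds meet at 1, so that is the treewidth.

1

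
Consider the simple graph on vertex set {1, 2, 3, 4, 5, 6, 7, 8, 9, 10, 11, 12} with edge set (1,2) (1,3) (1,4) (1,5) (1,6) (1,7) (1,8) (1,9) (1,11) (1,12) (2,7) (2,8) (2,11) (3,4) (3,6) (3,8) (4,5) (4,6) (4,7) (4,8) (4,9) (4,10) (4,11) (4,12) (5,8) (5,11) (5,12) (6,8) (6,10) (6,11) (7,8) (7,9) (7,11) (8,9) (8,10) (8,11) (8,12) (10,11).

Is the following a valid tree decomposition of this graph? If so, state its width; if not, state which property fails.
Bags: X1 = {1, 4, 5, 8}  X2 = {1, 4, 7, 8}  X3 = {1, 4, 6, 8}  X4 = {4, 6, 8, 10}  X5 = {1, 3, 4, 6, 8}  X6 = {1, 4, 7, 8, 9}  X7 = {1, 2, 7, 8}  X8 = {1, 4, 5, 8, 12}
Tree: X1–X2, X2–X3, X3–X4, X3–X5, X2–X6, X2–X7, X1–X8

No — vertex 11 appears in no bag.

A tree decomposition must satisfy three properties: every vertex lies in some bag; for every edge, both endpoints lie together in some bag; and for every vertex, the bags containing it form a connected subtree. Here vertex 11 appears in no bag, so the decomposition is invalid.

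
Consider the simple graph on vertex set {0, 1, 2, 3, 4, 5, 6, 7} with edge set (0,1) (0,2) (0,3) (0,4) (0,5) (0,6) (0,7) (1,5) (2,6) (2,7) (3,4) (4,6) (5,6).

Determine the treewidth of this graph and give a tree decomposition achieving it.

Treewidth 2.
One optimal decomposition is:
Bags: B1 = {0, 2, 6}  B2 = {0, 5, 6}  B3 = {0, 2, 7}  B4 = {0, 4, 6}  B5 = {0, 1, 5}  B6 = {0, 3, 4}
Tree: B1–B2, B1–B3, B1–B4, B2–B5, B4–B6

Every bag has size at most 3, so the width is 3 − 1 = 2 and tw(G) ≤ 2. On the other hand G contains the 3-clique {0, 1, 5}. A clique must lie in a single bag of any decomposition, so no decomposition can have width below 2. Hence tw(G) = 2 exactly.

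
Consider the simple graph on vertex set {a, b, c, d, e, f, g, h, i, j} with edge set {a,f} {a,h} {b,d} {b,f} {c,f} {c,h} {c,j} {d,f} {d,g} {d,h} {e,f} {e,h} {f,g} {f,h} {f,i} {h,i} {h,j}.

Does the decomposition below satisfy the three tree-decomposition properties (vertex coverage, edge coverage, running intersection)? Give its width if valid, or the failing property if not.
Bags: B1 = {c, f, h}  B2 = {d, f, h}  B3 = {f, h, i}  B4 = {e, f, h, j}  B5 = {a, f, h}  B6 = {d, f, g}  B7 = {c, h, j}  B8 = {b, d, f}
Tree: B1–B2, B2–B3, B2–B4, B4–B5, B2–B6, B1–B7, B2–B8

A tree decomposition must satisfy three properties: every vertex lies in some bag; for every edge, both endpoints lie together in some bag; and for every vertex, the bags containing it form a connected subtree. Here bags containing vertex j are not connected in the tree, so the decomposition is invalid.

No — bags containing vertex j are not connected in the tree.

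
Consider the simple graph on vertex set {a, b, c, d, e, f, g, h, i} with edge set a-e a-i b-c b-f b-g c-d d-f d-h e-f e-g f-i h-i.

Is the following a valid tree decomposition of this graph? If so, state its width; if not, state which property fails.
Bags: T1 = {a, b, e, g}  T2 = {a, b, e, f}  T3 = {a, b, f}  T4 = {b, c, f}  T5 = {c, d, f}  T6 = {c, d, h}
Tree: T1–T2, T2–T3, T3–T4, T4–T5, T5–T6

A tree decomposition must satisfy three properties: every vertex lies in some bag; for every edge, both endpoints lie together in some bag; and for every vertex, the bags containing it form a connected subtree. Here vertex i appears in no bag, so the decomposition is invalid.

No — vertex i appears in no bag.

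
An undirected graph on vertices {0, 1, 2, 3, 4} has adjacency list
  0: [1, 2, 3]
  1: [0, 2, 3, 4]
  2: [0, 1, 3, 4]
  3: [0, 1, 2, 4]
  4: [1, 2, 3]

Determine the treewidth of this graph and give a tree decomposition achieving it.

Each bag holds 4 vertices, so the decomposition has width 3, which upper-bounds the treewidth. On the other hand G contains the 4-clique {0, 1, 2, 3}. A clique must lie in a single bag of any decomposition, so no decomposition can have width below 3. Hence tw(G) = 3 exactly.

Treewidth 3.
Bags: B1 = {1, 2, 3, 4}  B2 = {0, 1, 2, 3}
Tree: B1–B2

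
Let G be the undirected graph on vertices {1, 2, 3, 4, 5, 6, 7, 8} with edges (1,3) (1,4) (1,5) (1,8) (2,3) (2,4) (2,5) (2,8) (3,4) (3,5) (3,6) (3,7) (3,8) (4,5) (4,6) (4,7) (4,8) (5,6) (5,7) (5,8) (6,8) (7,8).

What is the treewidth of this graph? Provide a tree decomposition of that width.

Treewidth 4.
Bags: B1 = {2, 3, 4, 5, 8}  B2 = {1, 3, 4, 5, 8}  B3 = {3, 4, 5, 6, 8}  B4 = {3, 4, 5, 7, 8}
Tree: B1–B2, B2–B3, B3–B4

The largest bag has 5 vertices, giving width 4; this decomposition certifies tw(G) ≤ 4. On the other hand G contains the 5-clique {1, 3, 4, 5, 8}. A clique must lie in a single bag of any decomposition, so no decomposition can have width below 4. Therefore the treewidth is 4.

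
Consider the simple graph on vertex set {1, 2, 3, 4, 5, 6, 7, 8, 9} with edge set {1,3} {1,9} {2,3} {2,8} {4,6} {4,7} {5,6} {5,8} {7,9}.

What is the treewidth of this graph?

2

A width-2 tree decomposition is:
Bags: B1 = {1, 2, 3}  B2 = {1, 2, 8}  B3 = {1, 5, 8}  B4 = {1, 5, 6}  B5 = {1, 4, 6}  B6 = {1, 4, 7}  B7 = {1, 7, 9}
Tree: B1–B2, B2–B3, B3–B4, B4–B5, B5–B6, B6–B7
Every bag has size at most 3, so the width is 3 − 1 = 2 and tw(G) ≤ 2. Since 1–3–2–8–5–6–4–7–9–1 is a cycle in G, G is not acyclic. Forests are exactly the graphs of treewidth ≤ 1, so tw(G) ≥ 2. Hence tw(G) = 2 exactly.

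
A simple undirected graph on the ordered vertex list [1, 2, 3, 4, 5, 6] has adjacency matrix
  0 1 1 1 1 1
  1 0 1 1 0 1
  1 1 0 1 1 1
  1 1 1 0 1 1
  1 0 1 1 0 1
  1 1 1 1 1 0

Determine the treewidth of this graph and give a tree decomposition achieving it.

Treewidth 4.
Bags: B1 = {1, 3, 4, 5, 6}  B2 = {1, 2, 3, 4, 6}
Tree: B1–B2

Each bag holds 5 vertices, so the decomposition has width 4, which upper-bounds the treewidth. For the lower bound, the 5 vertices {1, 2, 3, 4, 6} are pairwise adjacent, and any tree decomposition puts a clique entirely inside one bag — forcing width ≥ 4. Hence tw(G) = 4 exactly.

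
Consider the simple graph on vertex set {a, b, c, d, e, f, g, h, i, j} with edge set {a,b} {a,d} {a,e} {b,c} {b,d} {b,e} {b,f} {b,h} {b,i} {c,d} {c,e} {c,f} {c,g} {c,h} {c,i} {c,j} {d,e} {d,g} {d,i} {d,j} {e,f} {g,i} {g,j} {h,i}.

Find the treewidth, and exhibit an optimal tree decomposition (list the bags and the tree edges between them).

Each bag holds 4 vertices, so the decomposition has width 3, which upper-bounds the treewidth. On the other hand G contains the 4-clique {c, d, g, j}. A clique must lie in a single bag of any decomposition, so no decomposition can have width below 3. Therefore the treewidth is 3.

Treewidth 3.
One such decomposition:
Bags: B1 = {b, c, d, i}  B2 = {b, c, h, i}  B3 = {b, c, d, e}  B4 = {c, d, g, i}  B5 = {b, c, e, f}  B6 = {a, b, d, e}  B7 = {c, d, g, j}
Tree: B1–B2, B1–B3, B1–B4, B3–B5, B3–B6, B4–B7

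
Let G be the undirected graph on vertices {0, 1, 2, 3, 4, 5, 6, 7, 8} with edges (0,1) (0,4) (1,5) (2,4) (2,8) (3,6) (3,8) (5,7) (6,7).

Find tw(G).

A width-2 tree decomposition is:
Bags: B1 = {5, 6, 7}  B2 = {1, 5, 6}  B3 = {0, 1, 6}  B4 = {0, 4, 6}  B5 = {2, 4, 6}  B6 = {2, 6, 8}  B7 = {3, 6, 8}
Tree: B1–B2, B2–B3, B3–B4, B4–B5, B5–B6, B6–B7
The largest bag has 3 vertices, giving width 2; this decomposition certifies tw(G) ≤ 2. The edges 6–7–5–1–0–4–2–8–3–6 form a cycle, so G is not a tree and its treewidth is at least 2. Therefore the treewidth is 2.

2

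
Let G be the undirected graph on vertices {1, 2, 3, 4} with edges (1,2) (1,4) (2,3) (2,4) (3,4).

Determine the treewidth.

2

A width-2 tree decomposition is:
Bags: B1 = {2, 3, 4}  B2 = {1, 2, 4}
Tree: B1–B2
The largest bag has 3 vertices, giving width 2; this decomposition certifies tw(G) ≤ 2. Conversely, {1, 2, 4} is a clique of size 3, and the vertices of any clique must share a bag in every tree decomposition; so some bag has ≥ 3 vertices and tw(G) ≥ 2. Therefore the treewidth is 2.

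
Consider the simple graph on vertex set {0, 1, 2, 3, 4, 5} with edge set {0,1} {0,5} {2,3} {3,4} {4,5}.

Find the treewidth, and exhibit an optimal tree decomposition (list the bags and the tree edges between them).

The largest bag has 2 vertices, giving width 1; this decomposition certifies tw(G) ≤ 1. Since G has at least one edge (e.g. 4–5), it is not an edgeless graph, so tw(G) ≥ 1. The upper and lower bounds meet at 1, so that is the treewidth.

Treewidth 1.
One optimal decomposition is:
Bags: B1 = {4, 5}  B2 = {3, 4}  B3 = {0, 5}  B4 = {0, 1}  B5 = {2, 3}
Tree: B1–B2, B1–B3, B3–B4, B2–B5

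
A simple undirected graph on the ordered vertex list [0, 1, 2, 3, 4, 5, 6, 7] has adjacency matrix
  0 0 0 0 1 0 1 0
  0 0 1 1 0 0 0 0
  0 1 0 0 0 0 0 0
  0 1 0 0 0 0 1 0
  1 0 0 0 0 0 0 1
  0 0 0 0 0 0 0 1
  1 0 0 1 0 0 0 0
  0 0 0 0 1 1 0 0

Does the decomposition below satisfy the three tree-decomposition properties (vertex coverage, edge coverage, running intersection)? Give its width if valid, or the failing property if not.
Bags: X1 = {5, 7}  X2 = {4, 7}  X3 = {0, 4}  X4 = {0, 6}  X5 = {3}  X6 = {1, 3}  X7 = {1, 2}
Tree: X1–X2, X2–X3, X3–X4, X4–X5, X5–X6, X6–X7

No — edge (6,3) lies in no bag.

A tree decomposition must satisfy three properties: every vertex lies in some bag; for every edge, both endpoints lie together in some bag; and for every vertex, the bags containing it form a connected subtree. Here edge (6,3) lies in no bag, so the decomposition is invalid.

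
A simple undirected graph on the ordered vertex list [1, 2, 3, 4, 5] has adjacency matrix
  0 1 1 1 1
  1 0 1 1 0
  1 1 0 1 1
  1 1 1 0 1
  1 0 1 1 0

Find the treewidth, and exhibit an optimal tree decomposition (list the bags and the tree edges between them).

Treewidth 3.
One such decomposition:
Bags: B1 = {1, 3, 4, 5}  B2 = {1, 2, 3, 4}
Tree: B1–B2

Each bag holds 4 vertices, so the decomposition has width 3, which upper-bounds the treewidth. For the lower bound, the 4 vertices {1, 2, 3, 4} are pairwise adjacent, and any tree decomposition puts a clique entirely inside one bag — forcing width ≥ 3. Hence tw(G) = 3 exactly.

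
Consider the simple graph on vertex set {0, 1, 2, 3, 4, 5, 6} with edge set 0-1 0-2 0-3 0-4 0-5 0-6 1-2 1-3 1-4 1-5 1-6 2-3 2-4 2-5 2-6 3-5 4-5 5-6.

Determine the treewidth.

A width-4 tree decomposition is:
Bags: B1 = {0, 1, 2, 5, 6}  B2 = {0, 1, 2, 3, 5}  B3 = {0, 1, 2, 4, 5}
Tree: B1–B2, B1–B3
Each bag holds 5 vertices, so the decomposition has width 4, which upper-bounds the treewidth. For the lower bound, the 5 vertices {0, 1, 2, 3, 5} are pairwise adjacent, and any tree decomposition puts a clique entirely inside one bag — forcing width ≥ 4. Hence tw(G) = 4 exactly.

4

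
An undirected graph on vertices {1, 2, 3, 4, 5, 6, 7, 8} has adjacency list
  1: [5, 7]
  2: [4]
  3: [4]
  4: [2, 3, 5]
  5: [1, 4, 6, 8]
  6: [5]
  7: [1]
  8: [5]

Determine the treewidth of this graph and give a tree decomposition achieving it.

Treewidth 1.
One optimal decomposition is:
Bags: B1 = {1, 5}  B2 = {4, 5}  B3 = {3, 4}  B4 = {5, 8}  B5 = {5, 6}  B6 = {2, 4}  B7 = {1, 7}
Tree: B1–B2, B2–B3, B2–B4, B1–B5, B3–B6, B1–B7

Each bag holds 2 vertices, so the decomposition has width 1, which upper-bounds the treewidth. G has an edge, so its treewidth is at least 1. Hence tw(G) = 1 exactly.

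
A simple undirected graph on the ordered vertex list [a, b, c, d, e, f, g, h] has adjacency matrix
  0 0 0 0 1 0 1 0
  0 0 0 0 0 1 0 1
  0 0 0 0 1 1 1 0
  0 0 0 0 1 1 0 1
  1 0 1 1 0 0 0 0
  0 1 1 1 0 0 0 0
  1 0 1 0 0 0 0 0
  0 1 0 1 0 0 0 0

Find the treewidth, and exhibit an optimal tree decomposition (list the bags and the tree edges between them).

Treewidth 2.
One optimal decomposition is:
Bags: B1 = {a, e, g}  B2 = {c, e, g}  B3 = {c, d, e}  B4 = {c, d, f}  B5 = {d, f, h}  B6 = {b, f, h}
Tree: B1–B2, B2–B3, B3–B4, B4–B5, B5–B6

Each bag holds 3 vertices, so the decomposition has width 2, which upper-bounds the treewidth. The edges a–g–c–e–a form a cycle, so G is not a tree and its treewidth is at least 2. The upper and lower bounds meet at 2, so that is the treewidth.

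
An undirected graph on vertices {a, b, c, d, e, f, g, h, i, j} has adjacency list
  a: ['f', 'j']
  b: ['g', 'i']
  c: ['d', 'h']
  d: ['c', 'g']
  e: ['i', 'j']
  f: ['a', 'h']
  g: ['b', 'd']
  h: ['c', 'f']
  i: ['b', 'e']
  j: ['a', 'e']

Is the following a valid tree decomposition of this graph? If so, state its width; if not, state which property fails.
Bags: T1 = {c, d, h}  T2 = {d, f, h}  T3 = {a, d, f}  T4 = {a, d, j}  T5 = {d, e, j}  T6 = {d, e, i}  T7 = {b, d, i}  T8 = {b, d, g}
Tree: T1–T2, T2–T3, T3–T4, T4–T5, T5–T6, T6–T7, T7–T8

Vertex coverage: the bags together contain {a, b, c, d, e, f, g, h, i, j}, the full vertex set. Edge coverage: each edge of G has both endpoints in at least one bag. Running intersection: for every vertex, the bags containing it form a connected subtree. All three properties hold, so this is a valid tree decomposition of width max|bag| − 1 = 2, and hence tw(G) ≤ 2.

Yes; width 2.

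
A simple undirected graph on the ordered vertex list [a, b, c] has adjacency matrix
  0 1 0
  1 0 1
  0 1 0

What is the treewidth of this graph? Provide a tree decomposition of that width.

Every bag has size at most 2, so the width is 2 − 1 = 1 and tw(G) ≤ 1. G has an edge, so its treewidth is at least 1. Hence tw(G) = 1 exactly.

Treewidth 1.
Bags: B1 = {a, b}  B2 = {b, c}
Tree: B1–B2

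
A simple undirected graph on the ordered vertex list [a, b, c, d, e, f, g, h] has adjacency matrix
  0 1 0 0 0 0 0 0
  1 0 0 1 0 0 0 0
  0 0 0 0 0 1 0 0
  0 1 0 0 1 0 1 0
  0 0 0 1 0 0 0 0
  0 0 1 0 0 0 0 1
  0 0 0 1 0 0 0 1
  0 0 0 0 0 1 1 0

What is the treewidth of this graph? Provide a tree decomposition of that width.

Treewidth 1.
One such decomposition:
Bags: B1 = {d, e}  B2 = {d, g}  B3 = {g, h}  B4 = {f, h}  B5 = {c, f}  B6 = {b, d}  B7 = {a, b}
Tree: B1–B2, B2–B3, B3–B4, B4–B5, B2–B6, B6–B7

The largest bag has 2 vertices, giving width 1; this decomposition certifies tw(G) ≤ 1. Since G has at least one edge (e.g. d–e), it is not an edgeless graph, so tw(G) ≥ 1. Hence tw(G) = 1 exactly.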